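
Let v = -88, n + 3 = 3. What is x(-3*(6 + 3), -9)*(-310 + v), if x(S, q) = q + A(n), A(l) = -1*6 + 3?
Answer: 4776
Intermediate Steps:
n = 0 (n = -3 + 3 = 0)
A(l) = -3 (A(l) = -6 + 3 = -3)
x(S, q) = -3 + q (x(S, q) = q - 3 = -3 + q)
x(-3*(6 + 3), -9)*(-310 + v) = (-3 - 9)*(-310 - 88) = -12*(-398) = 4776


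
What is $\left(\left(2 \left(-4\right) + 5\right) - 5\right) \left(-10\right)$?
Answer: $80$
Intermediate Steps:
$\left(\left(2 \left(-4\right) + 5\right) - 5\right) \left(-10\right) = \left(\left(-8 + 5\right) - 5\right) \left(-10\right) = \left(-3 - 5\right) \left(-10\right) = \left(-8\right) \left(-10\right) = 80$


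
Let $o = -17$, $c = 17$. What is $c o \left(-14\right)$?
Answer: $4046$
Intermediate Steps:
$c o \left(-14\right) = 17 \left(-17\right) \left(-14\right) = \left(-289\right) \left(-14\right) = 4046$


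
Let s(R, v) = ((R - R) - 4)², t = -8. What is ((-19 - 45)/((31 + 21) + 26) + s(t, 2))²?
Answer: 350464/1521 ≈ 230.42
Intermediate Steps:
s(R, v) = 16 (s(R, v) = (0 - 4)² = (-4)² = 16)
((-19 - 45)/((31 + 21) + 26) + s(t, 2))² = ((-19 - 45)/((31 + 21) + 26) + 16)² = (-64/(52 + 26) + 16)² = (-64/78 + 16)² = (-64*1/78 + 16)² = (-32/39 + 16)² = (592/39)² = 350464/1521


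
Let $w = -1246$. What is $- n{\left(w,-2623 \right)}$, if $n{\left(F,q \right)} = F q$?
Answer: $-3268258$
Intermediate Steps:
$- n{\left(w,-2623 \right)} = - \left(-1246\right) \left(-2623\right) = \left(-1\right) 3268258 = -3268258$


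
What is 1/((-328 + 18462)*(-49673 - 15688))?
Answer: -1/1185256374 ≈ -8.4370e-10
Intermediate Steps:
1/((-328 + 18462)*(-49673 - 15688)) = 1/(18134*(-65361)) = 1/(-1185256374) = -1/1185256374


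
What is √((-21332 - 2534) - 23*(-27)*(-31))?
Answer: I*√43117 ≈ 207.65*I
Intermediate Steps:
√((-21332 - 2534) - 23*(-27)*(-31)) = √(-23866 + 621*(-31)) = √(-23866 - 19251) = √(-43117) = I*√43117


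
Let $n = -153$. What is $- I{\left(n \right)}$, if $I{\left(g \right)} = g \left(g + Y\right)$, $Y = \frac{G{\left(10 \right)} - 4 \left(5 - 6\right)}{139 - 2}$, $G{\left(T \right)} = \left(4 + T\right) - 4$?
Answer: $- \frac{3204891}{137} \approx -23393.0$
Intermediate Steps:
$G{\left(T \right)} = T$
$Y = \frac{14}{137}$ ($Y = \frac{10 - 4 \left(5 - 6\right)}{139 - 2} = \frac{10 - -4}{137} = \left(10 + 4\right) \frac{1}{137} = 14 \cdot \frac{1}{137} = \frac{14}{137} \approx 0.10219$)
$I{\left(g \right)} = g \left(\frac{14}{137} + g\right)$ ($I{\left(g \right)} = g \left(g + \frac{14}{137}\right) = g \left(\frac{14}{137} + g\right)$)
$- I{\left(n \right)} = - \frac{\left(-153\right) \left(14 + 137 \left(-153\right)\right)}{137} = - \frac{\left(-153\right) \left(14 - 20961\right)}{137} = - \frac{\left(-153\right) \left(-20947\right)}{137} = \left(-1\right) \frac{3204891}{137} = - \frac{3204891}{137}$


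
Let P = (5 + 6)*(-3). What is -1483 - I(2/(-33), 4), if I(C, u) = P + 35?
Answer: -1485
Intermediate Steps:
P = -33 (P = 11*(-3) = -33)
I(C, u) = 2 (I(C, u) = -33 + 35 = 2)
-1483 - I(2/(-33), 4) = -1483 - 1*2 = -1483 - 2 = -1485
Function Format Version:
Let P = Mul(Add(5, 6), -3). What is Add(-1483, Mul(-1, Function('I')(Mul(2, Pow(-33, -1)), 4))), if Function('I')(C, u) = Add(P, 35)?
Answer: -1485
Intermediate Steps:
P = -33 (P = Mul(11, -3) = -33)
Function('I')(C, u) = 2 (Function('I')(C, u) = Add(-33, 35) = 2)
Add(-1483, Mul(-1, Function('I')(Mul(2, Pow(-33, -1)), 4))) = Add(-1483, Mul(-1, 2)) = Add(-1483, -2) = -1485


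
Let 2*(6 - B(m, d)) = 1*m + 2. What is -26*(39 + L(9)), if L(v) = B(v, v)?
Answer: -1027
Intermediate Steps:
B(m, d) = 5 - m/2 (B(m, d) = 6 - (1*m + 2)/2 = 6 - (m + 2)/2 = 6 - (2 + m)/2 = 6 + (-1 - m/2) = 5 - m/2)
L(v) = 5 - v/2
-26*(39 + L(9)) = -26*(39 + (5 - 1/2*9)) = -26*(39 + (5 - 9/2)) = -26*(39 + 1/2) = -26*79/2 = -1027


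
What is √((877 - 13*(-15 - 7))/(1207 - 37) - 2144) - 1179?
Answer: -1179 + I*√325951210/390 ≈ -1179.0 + 46.293*I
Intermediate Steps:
√((877 - 13*(-15 - 7))/(1207 - 37) - 2144) - 1179 = √((877 - 13*(-22))/1170 - 2144) - 1179 = √((877 + 286)*(1/1170) - 2144) - 1179 = √(1163*(1/1170) - 2144) - 1179 = √(1163/1170 - 2144) - 1179 = √(-2507317/1170) - 1179 = I*√325951210/390 - 1179 = -1179 + I*√325951210/390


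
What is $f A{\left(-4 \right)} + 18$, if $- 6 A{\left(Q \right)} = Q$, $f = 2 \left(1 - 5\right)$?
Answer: $\frac{38}{3} \approx 12.667$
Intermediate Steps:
$f = -8$ ($f = 2 \left(-4\right) = -8$)
$A{\left(Q \right)} = - \frac{Q}{6}$
$f A{\left(-4 \right)} + 18 = - 8 \left(\left(- \frac{1}{6}\right) \left(-4\right)\right) + 18 = \left(-8\right) \frac{2}{3} + 18 = - \frac{16}{3} + 18 = \frac{38}{3}$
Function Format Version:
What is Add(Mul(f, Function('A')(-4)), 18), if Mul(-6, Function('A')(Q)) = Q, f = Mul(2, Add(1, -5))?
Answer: Rational(38, 3) ≈ 12.667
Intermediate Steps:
f = -8 (f = Mul(2, -4) = -8)
Function('A')(Q) = Mul(Rational(-1, 6), Q)
Add(Mul(f, Function('A')(-4)), 18) = Add(Mul(-8, Mul(Rational(-1, 6), -4)), 18) = Add(Mul(-8, Rational(2, 3)), 18) = Add(Rational(-16, 3), 18) = Rational(38, 3)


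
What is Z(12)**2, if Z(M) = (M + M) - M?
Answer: 144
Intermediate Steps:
Z(M) = M (Z(M) = 2*M - M = M)
Z(12)**2 = 12**2 = 144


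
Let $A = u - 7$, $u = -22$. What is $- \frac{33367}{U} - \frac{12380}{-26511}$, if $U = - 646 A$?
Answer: $- \frac{652665617}{496657074} \approx -1.3141$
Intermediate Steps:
$A = -29$ ($A = -22 - 7 = -29$)
$U = 18734$ ($U = \left(-646\right) \left(-29\right) = 18734$)
$- \frac{33367}{U} - \frac{12380}{-26511} = - \frac{33367}{18734} - \frac{12380}{-26511} = \left(-33367\right) \frac{1}{18734} - - \frac{12380}{26511} = - \frac{33367}{18734} + \frac{12380}{26511} = - \frac{652665617}{496657074}$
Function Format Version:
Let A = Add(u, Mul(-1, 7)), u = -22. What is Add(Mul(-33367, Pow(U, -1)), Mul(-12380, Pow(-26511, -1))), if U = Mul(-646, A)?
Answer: Rational(-652665617, 496657074) ≈ -1.3141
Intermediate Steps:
A = -29 (A = Add(-22, Mul(-1, 7)) = Add(-22, -7) = -29)
U = 18734 (U = Mul(-646, -29) = 18734)
Add(Mul(-33367, Pow(U, -1)), Mul(-12380, Pow(-26511, -1))) = Add(Mul(-33367, Pow(18734, -1)), Mul(-12380, Pow(-26511, -1))) = Add(Mul(-33367, Rational(1, 18734)), Mul(-12380, Rational(-1, 26511))) = Add(Rational(-33367, 18734), Rational(12380, 26511)) = Rational(-652665617, 496657074)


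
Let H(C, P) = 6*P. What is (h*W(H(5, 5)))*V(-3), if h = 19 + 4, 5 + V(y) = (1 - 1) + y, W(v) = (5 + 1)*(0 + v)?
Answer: -33120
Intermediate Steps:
W(v) = 6*v
V(y) = -5 + y (V(y) = -5 + ((1 - 1) + y) = -5 + (0 + y) = -5 + y)
h = 23
(h*W(H(5, 5)))*V(-3) = (23*(6*(6*5)))*(-5 - 3) = (23*(6*30))*(-8) = (23*180)*(-8) = 4140*(-8) = -33120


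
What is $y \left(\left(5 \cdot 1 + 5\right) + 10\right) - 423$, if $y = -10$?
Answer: $-623$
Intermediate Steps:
$y \left(\left(5 \cdot 1 + 5\right) + 10\right) - 423 = - 10 \left(\left(5 \cdot 1 + 5\right) + 10\right) - 423 = - 10 \left(\left(5 + 5\right) + 10\right) - 423 = - 10 \left(10 + 10\right) - 423 = \left(-10\right) 20 - 423 = -200 - 423 = -623$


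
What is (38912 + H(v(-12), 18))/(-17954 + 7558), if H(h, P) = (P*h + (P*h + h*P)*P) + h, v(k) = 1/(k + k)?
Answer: -933221/249504 ≈ -3.7403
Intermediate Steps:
v(k) = 1/(2*k)
H(h, P) = h + P*h + 2*h*P**2 (H(h, P) = (P*h + (P*h + P*h)*P) + h = (P*h + (2*P*h)*P) + h = (P*h + 2*h*P**2) + h = h + P*h + 2*h*P**2)
(38912 + H(v(-12), 18))/(-17954 + 7558) = (38912 + ((1/2)/(-12))*(1 + 18 + 2*18**2))/(-17954 + 7558) = (38912 + ((1/2)*(-1/12))*(1 + 18 + 2*324))/(-10396) = (38912 - (1 + 18 + 648)/24)*(-1/10396) = (38912 - 1/24*667)*(-1/10396) = (38912 - 667/24)*(-1/10396) = (933221/24)*(-1/10396) = -933221/249504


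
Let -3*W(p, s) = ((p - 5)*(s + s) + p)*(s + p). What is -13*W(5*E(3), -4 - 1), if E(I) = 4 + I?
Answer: -34450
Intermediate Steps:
W(p, s) = -(p + s)*(p + 2*s*(-5 + p))/3 (W(p, s) = -((p - 5)*(s + s) + p)*(s + p)/3 = -((-5 + p)*(2*s) + p)*(p + s)/3 = -(2*s*(-5 + p) + p)*(p + s)/3 = -(p + 2*s*(-5 + p))*(p + s)/3 = -(p + s)*(p + 2*s*(-5 + p))/3)
-13*W(5*E(3), -4 - 1) = -13*(-25*(4 + 3)²/3 + 10*(-4 - 1)²/3 + 3*(5*(4 + 3))*(-4 - 1) - 2*5*(4 + 3)*(-4 - 1)²/3 - 2*(-4 - 1)*(5*(4 + 3))²/3) = -13*(-(5*7)²/3 + (10/3)*(-5)² + 3*(5*7)*(-5) - ⅔*5*7*(-5)² - ⅔*(-5)*(5*7)²) = -13*(-⅓*35² + (10/3)*25 + 3*35*(-5) - ⅔*35*25 - ⅔*(-5)*35²) = -13*(-⅓*1225 + 250/3 - 525 - 1750/3 - ⅔*(-5)*1225) = -13*(-1225/3 + 250/3 - 525 - 1750/3 + 12250/3) = -13*2650 = -34450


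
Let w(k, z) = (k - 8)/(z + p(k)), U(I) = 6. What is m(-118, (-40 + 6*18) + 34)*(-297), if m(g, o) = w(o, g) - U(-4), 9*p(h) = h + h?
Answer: 26973/13 ≈ 2074.8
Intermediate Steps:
p(h) = 2*h/9 (p(h) = (h + h)/9 = (2*h)/9 = 2*h/9)
w(k, z) = (-8 + k)/(z + 2*k/9) (w(k, z) = (k - 8)/(z + 2*k/9) = (-8 + k)/(z + 2*k/9))
m(g, o) = -6 + 9*(-8 + o)/(2*o + 9*g) (m(g, o) = 9*(-8 + o)/(2*o + 9*g) - 1*6 = 9*(-8 + o)/(2*o + 9*g) - 6 = -6 + 9*(-8 + o)/(2*o + 9*g))
m(-118, (-40 + 6*18) + 34)*(-297) = (3*(-24 - ((-40 + 6*18) + 34) - 18*(-118))/(2*((-40 + 6*18) + 34) + 9*(-118)))*(-297) = (3*(-24 - ((-40 + 108) + 34) + 2124)/(2*((-40 + 108) + 34) - 1062))*(-297) = (3*(-24 - (68 + 34) + 2124)/(2*(68 + 34) - 1062))*(-297) = (3*(-24 - 1*102 + 2124)/(2*102 - 1062))*(-297) = (3*(-24 - 102 + 2124)/(204 - 1062))*(-297) = (3*1998/(-858))*(-297) = (3*(-1/858)*1998)*(-297) = -999/143*(-297) = 26973/13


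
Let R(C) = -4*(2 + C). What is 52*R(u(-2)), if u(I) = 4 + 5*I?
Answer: 832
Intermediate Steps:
R(C) = -8 - 4*C
52*R(u(-2)) = 52*(-8 - 4*(4 + 5*(-2))) = 52*(-8 - 4*(4 - 10)) = 52*(-8 - 4*(-6)) = 52*(-8 + 24) = 52*16 = 832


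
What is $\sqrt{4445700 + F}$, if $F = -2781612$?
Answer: $2 \sqrt{416022} \approx 1290.0$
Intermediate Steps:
$\sqrt{4445700 + F} = \sqrt{4445700 - 2781612} = \sqrt{1664088} = 2 \sqrt{416022}$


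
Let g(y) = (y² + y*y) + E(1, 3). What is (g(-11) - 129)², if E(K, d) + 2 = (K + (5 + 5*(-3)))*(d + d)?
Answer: 3249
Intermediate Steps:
E(K, d) = -2 + 2*d*(-10 + K) (E(K, d) = -2 + (K + (5 + 5*(-3)))*(d + d) = -2 + (K + (5 - 15))*(2*d) = -2 + (K - 10)*(2*d) = -2 + (-10 + K)*(2*d) = -2 + 2*d*(-10 + K))
g(y) = -56 + 2*y² (g(y) = (y² + y*y) + (-2 - 20*3 + 2*1*3) = (y² + y²) + (-2 - 60 + 6) = 2*y² - 56 = -56 + 2*y²)
(g(-11) - 129)² = ((-56 + 2*(-11)²) - 129)² = ((-56 + 2*121) - 129)² = ((-56 + 242) - 129)² = (186 - 129)² = 57² = 3249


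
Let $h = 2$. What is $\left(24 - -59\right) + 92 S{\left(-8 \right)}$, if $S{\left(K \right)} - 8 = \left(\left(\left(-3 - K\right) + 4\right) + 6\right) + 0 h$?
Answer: $2199$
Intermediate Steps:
$S{\left(K \right)} = 15 - K$ ($S{\left(K \right)} = 8 + \left(\left(\left(\left(-3 - K\right) + 4\right) + 6\right) + 0 \cdot 2\right) = 8 + \left(\left(\left(1 - K\right) + 6\right) + 0\right) = 8 + \left(\left(7 - K\right) + 0\right) = 8 - \left(-7 + K\right) = 15 - K$)
$\left(24 - -59\right) + 92 S{\left(-8 \right)} = \left(24 - -59\right) + 92 \left(15 - -8\right) = \left(24 + 59\right) + 92 \left(15 + 8\right) = 83 + 92 \cdot 23 = 83 + 2116 = 2199$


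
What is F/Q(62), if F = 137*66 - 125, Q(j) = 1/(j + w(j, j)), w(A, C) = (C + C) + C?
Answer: 2211416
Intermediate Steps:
w(A, C) = 3*C (w(A, C) = 2*C + C = 3*C)
Q(j) = 1/(4*j) (Q(j) = 1/(j + 3*j) = 1/(4*j))
F = 8917 (F = 9042 - 125 = 8917)
F/Q(62) = 8917/(((¼)/62)) = 8917/(((¼)*(1/62))) = 8917/(1/248) = 8917*248 = 2211416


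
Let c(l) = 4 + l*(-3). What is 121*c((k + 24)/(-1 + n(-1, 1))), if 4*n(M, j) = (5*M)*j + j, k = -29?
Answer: -847/2 ≈ -423.50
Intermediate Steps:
n(M, j) = j/4 + 5*M*j/4 (n(M, j) = ((5*M)*j + j)/4 = (5*M*j + j)/4 = (j + 5*M*j)/4 = j/4 + 5*M*j/4)
c(l) = 4 - 3*l
121*c((k + 24)/(-1 + n(-1, 1))) = 121*(4 - 3*(-29 + 24)/(-1 + (1/4)*1*(1 + 5*(-1)))) = 121*(4 - (-15)/(-1 + (1/4)*1*(1 - 5))) = 121*(4 - (-15)/(-1 + (1/4)*1*(-4))) = 121*(4 - (-15)/(-1 - 1)) = 121*(4 - (-15)/(-2)) = 121*(4 - (-15)*(-1)/2) = 121*(4 - 3*5/2) = 121*(4 - 15/2) = 121*(-7/2) = -847/2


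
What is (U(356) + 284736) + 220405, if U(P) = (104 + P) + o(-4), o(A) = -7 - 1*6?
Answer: 505588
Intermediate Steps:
o(A) = -13 (o(A) = -7 - 6 = -13)
U(P) = 91 + P (U(P) = (104 + P) - 13 = 91 + P)
(U(356) + 284736) + 220405 = ((91 + 356) + 284736) + 220405 = (447 + 284736) + 220405 = 285183 + 220405 = 505588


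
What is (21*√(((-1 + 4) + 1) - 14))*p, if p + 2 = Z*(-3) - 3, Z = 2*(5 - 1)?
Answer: -609*I*√10 ≈ -1925.8*I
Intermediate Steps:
Z = 8 (Z = 2*4 = 8)
p = -29 (p = -2 + (8*(-3) - 3) = -2 + (-24 - 3) = -2 - 27 = -29)
(21*√(((-1 + 4) + 1) - 14))*p = (21*√(((-1 + 4) + 1) - 14))*(-29) = (21*√((3 + 1) - 14))*(-29) = (21*√(4 - 14))*(-29) = (21*√(-10))*(-29) = (21*(I*√10))*(-29) = (21*I*√10)*(-29) = -609*I*√10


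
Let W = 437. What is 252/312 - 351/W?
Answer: 51/11362 ≈ 0.0044886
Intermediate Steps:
252/312 - 351/W = 252/312 - 351/437 = 252*(1/312) - 351*1/437 = 21/26 - 351/437 = 51/11362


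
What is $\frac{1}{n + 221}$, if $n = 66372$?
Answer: $\frac{1}{66593} \approx 1.5017 \cdot 10^{-5}$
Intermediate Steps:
$\frac{1}{n + 221} = \frac{1}{66372 + 221} = \frac{1}{66593}$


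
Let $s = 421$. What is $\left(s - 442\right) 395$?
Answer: $-8295$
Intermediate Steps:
$\left(s - 442\right) 395 = \left(421 - 442\right) 395 = \left(-21\right) 395 = -8295$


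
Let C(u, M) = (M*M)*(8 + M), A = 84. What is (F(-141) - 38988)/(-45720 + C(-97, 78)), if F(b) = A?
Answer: -1621/19896 ≈ -0.081474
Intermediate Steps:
F(b) = 84
C(u, M) = M²*(8 + M)
(F(-141) - 38988)/(-45720 + C(-97, 78)) = (84 - 38988)/(-45720 + 78²*(8 + 78)) = -38904/(-45720 + 6084*86) = -38904/(-45720 + 523224) = -38904/477504 = -38904*1/477504 = -1621/19896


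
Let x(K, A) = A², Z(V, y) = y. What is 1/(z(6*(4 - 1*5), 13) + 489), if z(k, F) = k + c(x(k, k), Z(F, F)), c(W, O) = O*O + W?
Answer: 1/688 ≈ 0.0014535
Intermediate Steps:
c(W, O) = W + O² (c(W, O) = O² + W = W + O²)
z(k, F) = k + F² + k² (z(k, F) = k + (k² + F²) = k + (F² + k²) = k + F² + k²)
1/(z(6*(4 - 1*5), 13) + 489) = 1/((6*(4 - 1*5) + 13² + (6*(4 - 1*5))²) + 489) = 1/((6*(4 - 5) + 169 + (6*(4 - 5))²) + 489) = 1/((6*(-1) + 169 + (6*(-1))²) + 489) = 1/((-6 + 169 + (-6)²) + 489) = 1/((-6 + 169 + 36) + 489) = 1/(199 + 489) = 1/688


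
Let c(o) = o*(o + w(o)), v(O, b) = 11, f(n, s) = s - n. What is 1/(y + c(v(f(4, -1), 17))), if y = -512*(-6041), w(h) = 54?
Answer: 1/3093707 ≈ 3.2324e-7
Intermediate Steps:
y = 3092992
c(o) = o*(54 + o) (c(o) = o*(o + 54) = o*(54 + o))
1/(y + c(v(f(4, -1), 17))) = 1/(3092992 + 11*(54 + 11)) = 1/(3092992 + 11*65) = 1/(3092992 + 715) = 1/3093707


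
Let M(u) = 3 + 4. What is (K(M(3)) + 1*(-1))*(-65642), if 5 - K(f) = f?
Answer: 196926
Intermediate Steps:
M(u) = 7
K(f) = 5 - f
(K(M(3)) + 1*(-1))*(-65642) = ((5 - 1*7) + 1*(-1))*(-65642) = ((5 - 7) - 1)*(-65642) = (-2 - 1)*(-65642) = -3*(-65642) = 196926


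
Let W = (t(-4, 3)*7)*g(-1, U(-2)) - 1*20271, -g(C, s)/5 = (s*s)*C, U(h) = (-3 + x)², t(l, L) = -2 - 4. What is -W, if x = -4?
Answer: 524481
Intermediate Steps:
t(l, L) = -6
U(h) = 49 (U(h) = (-3 - 4)² = (-7)² = 49)
g(C, s) = -5*C*s² (g(C, s) = -5*s*s*C = -5*s²*C = -5*C*s²)
W = -524481 (W = (-6*7)*(-5*(-1)*49²) - 1*20271 = -(-210)*(-1)*2401 - 20271 = -42*12005 - 20271 = -504210 - 20271 = -524481)
-W = -1*(-524481) = 524481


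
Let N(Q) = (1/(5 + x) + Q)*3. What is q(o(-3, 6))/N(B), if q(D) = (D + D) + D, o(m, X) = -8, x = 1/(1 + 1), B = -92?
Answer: 44/505 ≈ 0.087129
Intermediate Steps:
x = 1/2 ≈ 0.50000
q(D) = 3*D (q(D) = 2*D + D = 3*D)
N(Q) = 6/11 + 3*Q (N(Q) = (1/(5 + 1/2) + Q)*3 = (1/(11/2) + Q)*3 = (2/11 + Q)*3 = 6/11 + 3*Q)
q(o(-3, 6))/N(B) = (3*(-8))/(6/11 + 3*(-92)) = -24/(6/11 - 276) = -24/(-3030/11) = -24*(-11/3030) = 44/505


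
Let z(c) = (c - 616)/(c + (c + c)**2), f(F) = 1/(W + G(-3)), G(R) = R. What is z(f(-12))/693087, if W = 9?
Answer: -739/231029 ≈ -0.0031987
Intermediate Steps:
f(F) = 1/6 (f(F) = 1/(9 - 3) = 1/6)
z(c) = (-616 + c)/(c + 4*c**2) (z(c) = (-616 + c)/(c + (2*c)**2) = (-616 + c)/(c + 4*c**2))
z(f(-12))/693087 = ((-616 + 1/6)/((1/6)*(1 + 4*(1/6))))/693087 = (6*(-3695/6)/(1 + 2/3))*(1/693087) = (6*(-3695/6)/(5/3))*(1/693087) = (6*(3/5)*(-3695/6))*(1/693087) = -2217*1/693087 = -739/231029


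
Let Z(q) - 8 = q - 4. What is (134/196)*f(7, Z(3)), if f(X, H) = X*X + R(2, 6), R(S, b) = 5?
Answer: 1809/49 ≈ 36.918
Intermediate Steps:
Z(q) = 4 + q (Z(q) = 8 + (q - 4) = 8 + (-4 + q) = 4 + q)
f(X, H) = 5 + X² (f(X, H) = X*X + 5 = X² + 5 = 5 + X²)
(134/196)*f(7, Z(3)) = (134/196)*(5 + 7²) = (134*(1/196))*(5 + 49) = (67/98)*54 = 1809/49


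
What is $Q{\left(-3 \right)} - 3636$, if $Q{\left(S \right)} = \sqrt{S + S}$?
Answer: $-3636 + i \sqrt{6} \approx -3636.0 + 2.4495 i$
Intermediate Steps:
$Q{\left(S \right)} = \sqrt{2} \sqrt{S}$ ($Q{\left(S \right)} = \sqrt{2 S} = \sqrt{2} \sqrt{S}$)
$Q{\left(-3 \right)} - 3636 = \sqrt{2} \sqrt{-3} - 3636 = \sqrt{2} i \sqrt{3} - 3636 = i \sqrt{6} - 3636 = -3636 + i \sqrt{6}$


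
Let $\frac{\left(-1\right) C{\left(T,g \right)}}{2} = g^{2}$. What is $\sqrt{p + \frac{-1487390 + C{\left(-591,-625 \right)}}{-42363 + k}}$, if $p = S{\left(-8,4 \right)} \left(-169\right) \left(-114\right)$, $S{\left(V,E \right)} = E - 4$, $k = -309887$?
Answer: $\frac{4 \sqrt{19978211}}{7045} \approx 2.5378$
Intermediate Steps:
$S{\left(V,E \right)} = -4 + E$
$C{\left(T,g \right)} = - 2 g^{2}$
$p = 0$ ($p = \left(-4 + 4\right) \left(-169\right) \left(-114\right) = 0 \left(-169\right) \left(-114\right) = 0 \left(-114\right) = 0$)
$\sqrt{p + \frac{-1487390 + C{\left(-591,-625 \right)}}{-42363 + k}} = \sqrt{0 + \frac{-1487390 - 2 \left(-625\right)^{2}}{-42363 - 309887}} = \sqrt{0 + \frac{-1487390 - 781250}{-352250}} = \sqrt{0 + \left(-1487390 - 781250\right) \left(- \frac{1}{352250}\right)} = \sqrt{0 - - \frac{226864}{35225}} = \sqrt{0 + \frac{226864}{35225}} = \sqrt{\frac{226864}{35225}} = \frac{4 \sqrt{19978211}}{7045}$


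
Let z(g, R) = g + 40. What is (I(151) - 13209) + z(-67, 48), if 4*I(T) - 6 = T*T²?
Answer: 3390013/4 ≈ 8.4750e+5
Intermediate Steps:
z(g, R) = 40 + g
I(T) = 3/2 + T³/4 (I(T) = 3/2 + (T*T²)/4 = 3/2 + T³/4)
(I(151) - 13209) + z(-67, 48) = ((3/2 + (¼)*151³) - 13209) + (40 - 67) = ((3/2 + (¼)*3442951) - 13209) - 27 = ((3/2 + 3442951/4) - 13209) - 27 = (3442957/4 - 13209) - 27 = 3390121/4 - 27 = 3390013/4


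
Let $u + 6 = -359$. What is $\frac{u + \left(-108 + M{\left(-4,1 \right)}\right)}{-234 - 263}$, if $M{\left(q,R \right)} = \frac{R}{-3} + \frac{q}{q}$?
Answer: $\frac{1417}{1491} \approx 0.95037$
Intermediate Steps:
$u = -365$ ($u = -6 - 359 = -365$)
$M{\left(q,R \right)} = 1 - \frac{R}{3}$ ($M{\left(q,R \right)} = R \left(- \frac{1}{3}\right) + 1 = - \frac{R}{3} + 1 = 1 - \frac{R}{3}$)
$\frac{u + \left(-108 + M{\left(-4,1 \right)}\right)}{-234 - 263} = \frac{-365 + \left(-108 + \left(1 - \frac{1}{3}\right)\right)}{-234 - 263} = \frac{-365 + \left(-108 + \left(1 - \frac{1}{3}\right)\right)}{-497} = \left(-365 + \left(-108 + \frac{2}{3}\right)\right) \left(- \frac{1}{497}\right) = \left(-365 - \frac{322}{3}\right) \left(- \frac{1}{497}\right) = \left(- \frac{1417}{3}\right) \left(- \frac{1}{497}\right) = \frac{1417}{1491}$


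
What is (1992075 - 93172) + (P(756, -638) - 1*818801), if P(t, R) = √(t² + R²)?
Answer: 1080102 + 2*√244645 ≈ 1.0811e+6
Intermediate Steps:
P(t, R) = √(R² + t²)
(1992075 - 93172) + (P(756, -638) - 1*818801) = (1992075 - 93172) + (√((-638)² + 756²) - 1*818801) = 1898903 + (√(407044 + 571536) - 818801) = 1898903 + (√978580 - 818801) = 1898903 + (2*√244645 - 818801) = 1898903 + (-818801 + 2*√244645) = 1080102 + 2*√244645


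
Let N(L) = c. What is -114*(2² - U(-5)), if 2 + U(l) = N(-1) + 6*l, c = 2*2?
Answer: -3648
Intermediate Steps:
c = 4
N(L) = 4
U(l) = 2 + 6*l (U(l) = -2 + (4 + 6*l) = 2 + 6*l)
-114*(2² - U(-5)) = -114*(2² - (2 + 6*(-5))) = -114*(4 - (2 - 30)) = -114*(4 - 1*(-28)) = -114*(4 + 28) = -114*32 = -3648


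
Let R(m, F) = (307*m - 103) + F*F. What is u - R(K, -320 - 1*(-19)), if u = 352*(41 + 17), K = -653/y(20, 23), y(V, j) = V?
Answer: -1201169/20 ≈ -60058.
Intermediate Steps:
K = -653/20 ≈ -32.650
u = 20416 (u = 352*58 = 20416)
R(m, F) = -103 + F**2 + 307*m (R(m, F) = (-103 + 307*m) + F**2 = -103 + F**2 + 307*m)
u - R(K, -320 - 1*(-19)) = 20416 - (-103 + (-320 - 1*(-19))**2 + 307*(-653/20)) = 20416 - (-103 + (-320 + 19)**2 - 200471/20) = 20416 - (-103 + (-301)**2 - 200471/20) = 20416 - (-103 + 90601 - 200471/20) = 20416 - 1*1609489/20 = 20416 - 1609489/20 = -1201169/20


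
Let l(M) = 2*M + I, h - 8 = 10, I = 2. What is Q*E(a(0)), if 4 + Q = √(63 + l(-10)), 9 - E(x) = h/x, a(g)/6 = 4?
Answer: -33 + 99*√5/4 ≈ 22.343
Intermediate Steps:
a(g) = 24 (a(g) = 6*4 = 24)
h = 18 (h = 8 + 10 = 18)
l(M) = 2 + 2*M (l(M) = 2*M + 2 = 2 + 2*M)
E(x) = 9 - 18/x
Q = -4 + 3*√5 (Q = -4 + √(63 + (2 + 2*(-10))) = -4 + √(63 + (2 - 20)) = -4 + √(63 - 18) = -4 + √45 = -4 + 3*√5 ≈ 2.7082)
Q*E(a(0)) = (-4 + 3*√5)*(9 - 18/24) = (-4 + 3*√5)*(9 - 18*1/24) = (-4 + 3*√5)*(9 - ¾) = (-4 + 3*√5)*(33/4) = -33 + 99*√5/4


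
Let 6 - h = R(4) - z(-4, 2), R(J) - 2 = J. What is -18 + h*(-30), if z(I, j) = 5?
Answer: -168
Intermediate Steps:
R(J) = 2 + J
h = 5 (h = 6 - ((2 + 4) - 1*5) = 6 - (6 - 5) = 6 - 1*1 = 6 - 1 = 5)
-18 + h*(-30) = -18 + 5*(-30) = -18 - 150 = -168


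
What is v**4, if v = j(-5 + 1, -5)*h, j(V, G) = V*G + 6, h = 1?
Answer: 456976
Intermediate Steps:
j(V, G) = 6 + G*V (j(V, G) = G*V + 6 = 6 + G*V)
v = 26 (v = (6 - 5*(-5 + 1))*1 = (6 - 5*(-4))*1 = (6 + 20)*1 = 26*1 = 26)
v**4 = 26**4 = 456976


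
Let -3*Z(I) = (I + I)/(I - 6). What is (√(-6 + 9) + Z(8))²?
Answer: 91/9 - 16*√3/3 ≈ 0.87351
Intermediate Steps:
Z(I) = -2*I/(3*(-6 + I)) (Z(I) = -(I + I)/(3*(I - 6)) = -2*I/(3*(-6 + I)))
(√(-6 + 9) + Z(8))² = (√(-6 + 9) - 2*8/(-18 + 3*8))² = (√3 - 2*8/(-18 + 24))² = (√3 - 2*8/6)² = (√3 - 2*8*⅙)² = (√3 - 8/3)² = (-8/3 + √3)²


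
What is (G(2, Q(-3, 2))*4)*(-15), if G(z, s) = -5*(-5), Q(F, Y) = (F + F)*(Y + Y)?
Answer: -1500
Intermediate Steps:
Q(F, Y) = 4*F*Y (Q(F, Y) = (2*F)*(2*Y) = 4*F*Y)
G(z, s) = 25
(G(2, Q(-3, 2))*4)*(-15) = (25*4)*(-15) = 100*(-15) = -1500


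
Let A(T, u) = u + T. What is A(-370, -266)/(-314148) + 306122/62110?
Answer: 4008629834/812988845 ≈ 4.9307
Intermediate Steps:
A(T, u) = T + u
A(-370, -266)/(-314148) + 306122/62110 = (-370 - 266)/(-314148) + 306122/62110 = -636*(-1/314148) + 306122*(1/62110) = 53/26179 + 153061/31055 = 4008629834/812988845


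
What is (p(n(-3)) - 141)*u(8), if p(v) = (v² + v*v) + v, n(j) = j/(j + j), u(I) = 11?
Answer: -1540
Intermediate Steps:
n(j) = ½ (n(j) = j/((2*j)) = (1/(2*j))*j = ½)
p(v) = v + 2*v² (p(v) = (v² + v²) + v = 2*v² + v = v + 2*v²)
(p(n(-3)) - 141)*u(8) = ((1 + 2*(½))/2 - 141)*11 = ((1 + 1)/2 - 141)*11 = ((½)*2 - 141)*11 = (1 - 141)*11 = -140*11 = -1540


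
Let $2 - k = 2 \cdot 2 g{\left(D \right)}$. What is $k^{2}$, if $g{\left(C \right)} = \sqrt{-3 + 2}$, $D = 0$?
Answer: $-12 - 16 i \approx -12.0 - 16.0 i$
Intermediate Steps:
$g{\left(C \right)} = i$ ($g{\left(C \right)} = \sqrt{-1} = i$)
$k = 2 - 4 i$ ($k = 2 - 2 \cdot 2 i = 2 - 4 i \approx 2.0 - 4.0 i$)
$k^{2} = \left(2 - 4 i\right)^{2}$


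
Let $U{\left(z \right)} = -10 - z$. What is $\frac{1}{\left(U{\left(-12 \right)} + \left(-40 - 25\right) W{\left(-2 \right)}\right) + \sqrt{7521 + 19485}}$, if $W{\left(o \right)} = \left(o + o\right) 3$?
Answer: $\frac{391}{292259} - \frac{\sqrt{27006}}{584518} \approx 0.0010567$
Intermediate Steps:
$W{\left(o \right)} = 6 o$ ($W{\left(o \right)} = 2 o 3 = 6 o$)
$\frac{1}{\left(U{\left(-12 \right)} + \left(-40 - 25\right) W{\left(-2 \right)}\right) + \sqrt{7521 + 19485}} = \frac{1}{\left(\left(-10 - -12\right) + \left(-40 - 25\right) 6 \left(-2\right)\right) + \sqrt{7521 + 19485}} = \frac{1}{\left(\left(-10 + 12\right) + \left(-40 - 25\right) \left(-12\right)\right) + \sqrt{27006}} = \frac{1}{\left(2 - -780\right) + \sqrt{27006}} = \frac{1}{\left(2 + 780\right) + \sqrt{27006}} = \frac{1}{782 + \sqrt{27006}}$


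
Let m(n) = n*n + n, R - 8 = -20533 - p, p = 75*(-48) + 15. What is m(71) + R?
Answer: -11828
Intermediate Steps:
p = -3585 (p = -3600 + 15 = -3585)
R = -16940 (R = 8 + (-20533 - 1*(-3585)) = 8 + (-20533 + 3585) = 8 - 16948 = -16940)
m(n) = n + n**2 (m(n) = n**2 + n = n + n**2)
m(71) + R = 71*(1 + 71) - 16940 = 71*72 - 16940 = 5112 - 16940 = -11828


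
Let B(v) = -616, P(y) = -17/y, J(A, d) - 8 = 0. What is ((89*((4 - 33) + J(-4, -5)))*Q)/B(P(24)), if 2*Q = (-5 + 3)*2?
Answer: -267/44 ≈ -6.0682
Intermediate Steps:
Q = -2 (Q = ((-5 + 3)*2)/2 = (-2*2)/2 = (½)*(-4) = -2)
J(A, d) = 8 (J(A, d) = 8 + 0 = 8)
((89*((4 - 33) + J(-4, -5)))*Q)/B(P(24)) = ((89*((4 - 33) + 8))*(-2))/(-616) = ((89*(-29 + 8))*(-2))*(-1/616) = ((89*(-21))*(-2))*(-1/616) = -1869*(-2)*(-1/616) = 3738*(-1/616) = -267/44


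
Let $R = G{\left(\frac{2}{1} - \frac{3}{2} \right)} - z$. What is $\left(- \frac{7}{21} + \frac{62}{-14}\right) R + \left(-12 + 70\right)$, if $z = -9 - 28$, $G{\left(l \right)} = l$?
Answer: $- \frac{844}{7} \approx -120.57$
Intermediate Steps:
$z = -37$ ($z = -9 - 28 = -37$)
$R = \frac{75}{2}$ ($R = \left(\frac{2}{1} - \frac{3}{2}\right) - -37 = \left(2 \cdot 1 - \frac{3}{2}\right) + 37 = \left(2 - \frac{3}{2}\right) + 37 = \frac{1}{2} + 37 = \frac{75}{2} \approx 37.5$)
$\left(- \frac{7}{21} + \frac{62}{-14}\right) R + \left(-12 + 70\right) = \left(- \frac{7}{21} + \frac{62}{-14}\right) \frac{75}{2} + \left(-12 + 70\right) = \left(\left(-7\right) \frac{1}{21} + 62 \left(- \frac{1}{14}\right)\right) \frac{75}{2} + 58 = \left(- \frac{1}{3} - \frac{31}{7}\right) \frac{75}{2} + 58 = \left(- \frac{100}{21}\right) \frac{75}{2} + 58 = - \frac{1250}{7} + 58 = - \frac{844}{7}$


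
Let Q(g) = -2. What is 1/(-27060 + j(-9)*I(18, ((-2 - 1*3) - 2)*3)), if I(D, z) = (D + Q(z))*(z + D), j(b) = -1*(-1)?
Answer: -1/27108 ≈ -3.6889e-5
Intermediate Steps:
j(b) = 1
I(D, z) = (-2 + D)*(D + z) (I(D, z) = (D - 2)*(z + D) = (-2 + D)*(D + z))
1/(-27060 + j(-9)*I(18, ((-2 - 1*3) - 2)*3)) = 1/(-27060 + 1*(18² - 2*18 - 2*((-2 - 1*3) - 2)*3 + 18*(((-2 - 1*3) - 2)*3))) = 1/(-27060 + 1*(324 - 36 - 2*((-2 - 3) - 2)*3 + 18*(((-2 - 3) - 2)*3))) = 1/(-27060 + 1*(324 - 36 - 2*(-5 - 2)*3 + 18*((-5 - 2)*3))) = 1/(-27060 + 1*(324 - 36 - (-14)*3 + 18*(-7*3))) = 1/(-27060 + 1*(324 - 36 - 2*(-21) + 18*(-21))) = 1/(-27060 + 1*(324 - 36 + 42 - 378)) = 1/(-27060 + 1*(-48)) = 1/(-27060 - 48) = 1/(-27108) = -1/27108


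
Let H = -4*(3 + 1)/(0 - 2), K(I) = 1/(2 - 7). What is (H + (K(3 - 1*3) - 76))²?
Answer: 116281/25 ≈ 4651.2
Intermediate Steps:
K(I) = -⅕ (K(I) = 1/(-5) = -⅕)
H = 8 (H = -16/(-2) = -16*(-1)/2 = -4*(-2) = 8)
(H + (K(3 - 1*3) - 76))² = (8 + (-⅕ - 76))² = (8 - 381/5)² = (-341/5)² = 116281/25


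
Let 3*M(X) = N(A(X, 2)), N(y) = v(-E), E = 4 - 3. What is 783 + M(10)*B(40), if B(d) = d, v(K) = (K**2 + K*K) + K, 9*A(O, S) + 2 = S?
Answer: 2389/3 ≈ 796.33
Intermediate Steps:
E = 1
A(O, S) = -2/9 + S/9
v(K) = K + 2*K**2 (v(K) = (K**2 + K**2) + K = 2*K**2 + K = K + 2*K**2)
N(y) = 1 (N(y) = (-1*1)*(1 + 2*(-1*1)) = -(1 + 2*(-1)) = -(1 - 2) = -1*(-1) = 1)
M(X) = 1/3 (M(X) = (1/3)*1 = 1/3)
783 + M(10)*B(40) = 783 + (1/3)*40 = 783 + 40/3 = 2389/3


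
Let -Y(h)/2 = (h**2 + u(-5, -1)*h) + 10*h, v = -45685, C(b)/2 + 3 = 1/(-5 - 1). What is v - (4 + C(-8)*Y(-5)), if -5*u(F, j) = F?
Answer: -45309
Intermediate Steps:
u(F, j) = -F/5
C(b) = -19/3 (C(b) = -6 + 2/(-5 - 1) = -6 + 2/(-6) = -6 + 2*(-1/6) = -6 - 1/3 = -19/3)
Y(h) = -22*h - 2*h**2 (Y(h) = -2*((h**2 + (-1/5*(-5))*h) + 10*h) = -2*((h**2 + 1*h) + 10*h) = -2*((h**2 + h) + 10*h) = -2*((h + h**2) + 10*h) = -2*(h**2 + 11*h) = -22*h - 2*h**2)
v - (4 + C(-8)*Y(-5)) = -45685 - (4 - (-38)*(-5)*(11 - 5)/3) = -45685 - (4 - (-38)*(-5)*6/3) = -45685 - (4 - 19/3*60) = -45685 - (4 - 380) = -45685 - 1*(-376) = -45685 + 376 = -45309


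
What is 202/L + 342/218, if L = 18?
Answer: 12548/981 ≈ 12.791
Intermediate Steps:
202/L + 342/218 = 202/18 + 342/218 = 202*(1/18) + 342*(1/218) = 101/9 + 171/109 = 12548/981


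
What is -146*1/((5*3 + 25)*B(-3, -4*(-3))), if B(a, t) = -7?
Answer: 73/140 ≈ 0.52143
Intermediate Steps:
-146*1/((5*3 + 25)*B(-3, -4*(-3))) = -146*(-1/(7*(5*3 + 25))) = -146*(-1/(7*(15 + 25))) = -146/((-7*40)) = -146/(-280) = -146*(-1/280) = 73/140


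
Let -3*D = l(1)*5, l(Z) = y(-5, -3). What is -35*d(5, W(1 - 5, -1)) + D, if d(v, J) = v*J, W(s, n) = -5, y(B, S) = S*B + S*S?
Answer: 835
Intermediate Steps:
y(B, S) = S² + B*S (y(B, S) = B*S + S² = S² + B*S)
l(Z) = 24 (l(Z) = -3*(-5 - 3) = -3*(-8) = 24)
d(v, J) = J*v
D = -40 (D = -8*5 = -⅓*120 = -40)
-35*d(5, W(1 - 5, -1)) + D = -(-175)*5 - 40 = -35*(-25) - 40 = 875 - 40 = 835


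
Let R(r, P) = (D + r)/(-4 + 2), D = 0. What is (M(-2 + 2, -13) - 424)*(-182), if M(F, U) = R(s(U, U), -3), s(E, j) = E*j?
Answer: 92547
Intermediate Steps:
R(r, P) = -r/2 (R(r, P) = (0 + r)/(-4 + 2) = r/(-2) = r*(-1/2) = -r/2)
M(F, U) = -U**2/2 (M(F, U) = -U*U/2 = -U**2/2)
(M(-2 + 2, -13) - 424)*(-182) = (-1/2*(-13)**2 - 424)*(-182) = (-1/2*169 - 424)*(-182) = (-169/2 - 424)*(-182) = -1017/2*(-182) = 92547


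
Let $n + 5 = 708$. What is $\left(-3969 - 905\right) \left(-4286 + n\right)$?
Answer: $17463542$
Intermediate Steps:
$n = 703$ ($n = -5 + 708 = 703$)
$\left(-3969 - 905\right) \left(-4286 + n\right) = \left(-3969 - 905\right) \left(-4286 + 703\right) = \left(-4874\right) \left(-3583\right) = 17463542$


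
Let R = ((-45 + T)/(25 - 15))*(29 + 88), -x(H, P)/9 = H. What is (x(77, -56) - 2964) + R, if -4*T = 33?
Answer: -171201/40 ≈ -4280.0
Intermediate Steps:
T = -33/4 (T = -1/4*33 = -33/4 ≈ -8.2500)
x(H, P) = -9*H
R = -24921/40 (R = ((-45 - 33/4)/(25 - 15))*(29 + 88) = -213/4/10*117 = -213/4*1/10*117 = -213/40*117 = -24921/40 ≈ -623.03)
(x(77, -56) - 2964) + R = (-9*77 - 2964) - 24921/40 = (-693 - 2964) - 24921/40 = -3657 - 24921/40 = -171201/40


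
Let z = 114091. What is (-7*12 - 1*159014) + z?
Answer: -45007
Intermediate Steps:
(-7*12 - 1*159014) + z = (-7*12 - 1*159014) + 114091 = (-84 - 159014) + 114091 = -159098 + 114091 = -45007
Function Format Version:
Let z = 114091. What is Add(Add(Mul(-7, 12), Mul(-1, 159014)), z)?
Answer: -45007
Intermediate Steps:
Add(Add(Mul(-7, 12), Mul(-1, 159014)), z) = Add(Add(Mul(-7, 12), Mul(-1, 159014)), 114091) = Add(Add(-84, -159014), 114091) = Add(-159098, 114091) = -45007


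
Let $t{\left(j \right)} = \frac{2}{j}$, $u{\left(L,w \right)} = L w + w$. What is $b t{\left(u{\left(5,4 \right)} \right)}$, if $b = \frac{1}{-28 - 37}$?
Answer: $- \frac{1}{780} \approx -0.0012821$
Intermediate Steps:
$u{\left(L,w \right)} = w + L w$
$b = - \frac{1}{65}$ ($b = \frac{1}{-65} = - \frac{1}{65} \approx -0.015385$)
$b t{\left(u{\left(5,4 \right)} \right)} = - \frac{2 \frac{1}{4 \left(1 + 5\right)}}{65} = - \frac{2 \frac{1}{4 \cdot 6}}{65} = - \frac{2 \cdot \frac{1}{24}}{65} = \left(- \frac{1}{65}\right) \frac{1}{12} = - \frac{1}{780}$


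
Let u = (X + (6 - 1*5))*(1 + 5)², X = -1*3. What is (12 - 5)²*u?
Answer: -3528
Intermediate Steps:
X = -3
u = -72 (u = (-3 + (6 - 1*5))*(1 + 5)² = (-3 + (6 - 5))*6² = (-3 + 1)*36 = -2*36 = -72)
(12 - 5)²*u = (12 - 5)²*(-72) = 7²*(-72) = 49*(-72) = -3528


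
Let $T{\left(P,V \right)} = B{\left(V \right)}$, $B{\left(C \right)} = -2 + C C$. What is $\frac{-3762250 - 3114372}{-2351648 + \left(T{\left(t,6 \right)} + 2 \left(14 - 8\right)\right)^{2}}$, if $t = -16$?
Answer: $\frac{3438311}{1174766} \approx 2.9268$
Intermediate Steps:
$B{\left(C \right)} = -2 + C^{2}$
$T{\left(P,V \right)} = -2 + V^{2}$
$\frac{-3762250 - 3114372}{-2351648 + \left(T{\left(t,6 \right)} + 2 \left(14 - 8\right)\right)^{2}} = \frac{-3762250 - 3114372}{-2351648 + \left(\left(-2 + 6^{2}\right) + 2 \left(14 - 8\right)\right)^{2}} = - \frac{6876622}{-2351648 + \left(\left(-2 + 36\right) + 2 \cdot 6\right)^{2}} = - \frac{6876622}{-2351648 + \left(34 + 12\right)^{2}} = - \frac{6876622}{-2351648 + 46^{2}} = - \frac{6876622}{-2351648 + 2116} = - \frac{6876622}{-2349532} = \left(-6876622\right) \left(- \frac{1}{2349532}\right) = \frac{3438311}{1174766}$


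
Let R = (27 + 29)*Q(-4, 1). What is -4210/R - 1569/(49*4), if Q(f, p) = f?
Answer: 8459/784 ≈ 10.790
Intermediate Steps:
R = -224 (R = (27 + 29)*(-4) = 56*(-4) = -224)
-4210/R - 1569/(49*4) = -4210/(-224) - 1569/(49*4) = -4210*(-1/224) - 1569/196 = 2105/112 - 1569*1/196 = 2105/112 - 1569/196 = 8459/784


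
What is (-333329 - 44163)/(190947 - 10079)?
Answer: -94373/45217 ≈ -2.0871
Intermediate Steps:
(-333329 - 44163)/(190947 - 10079) = -377492/180868 = -377492*1/180868 = -94373/45217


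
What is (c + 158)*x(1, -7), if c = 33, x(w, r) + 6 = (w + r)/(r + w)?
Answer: -955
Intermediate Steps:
x(w, r) = -5 (x(w, r) = -6 + (w + r)/(r + w) = -6 + (r + w)/(r + w) = -6 + 1 = -5)
(c + 158)*x(1, -7) = (33 + 158)*(-5) = 191*(-5) = -955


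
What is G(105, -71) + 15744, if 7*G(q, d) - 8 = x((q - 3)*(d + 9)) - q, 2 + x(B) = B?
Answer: 103785/7 ≈ 14826.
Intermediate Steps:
x(B) = -2 + B
G(q, d) = 6/7 - q/7 + (-3 + q)*(9 + d)/7 (G(q, d) = 8/7 + ((-2 + (q - 3)*(d + 9)) - q)/7 = 8/7 + ((-2 + (-3 + q)*(9 + d)) - q)/7 = 8/7 + (-2 - q + (-3 + q)*(9 + d))/7 = 8/7 + (-2/7 - q/7 + (-3 + q)*(9 + d)/7) = 6/7 - q/7 + (-3 + q)*(9 + d)/7)
G(105, -71) + 15744 = (-3 - 3/7*(-71) + (8/7)*105 + (⅐)*(-71)*105) + 15744 = (-3 + 213/7 + 120 - 1065) + 15744 = -6423/7 + 15744 = 103785/7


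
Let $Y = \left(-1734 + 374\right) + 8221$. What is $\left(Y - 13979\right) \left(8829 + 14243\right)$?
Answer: $-164226496$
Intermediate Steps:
$Y = 6861$ ($Y = -1360 + 8221 = 6861$)
$\left(Y - 13979\right) \left(8829 + 14243\right) = \left(6861 - 13979\right) \left(8829 + 14243\right) = \left(-7118\right) 23072 = -164226496$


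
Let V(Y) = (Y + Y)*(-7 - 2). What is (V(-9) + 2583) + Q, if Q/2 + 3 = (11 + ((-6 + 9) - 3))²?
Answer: 2981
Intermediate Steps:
V(Y) = -18*Y (V(Y) = (2*Y)*(-9) = -18*Y)
Q = 236 (Q = -6 + 2*(11 + ((-6 + 9) - 3))² = -6 + 2*(11 + (3 - 3))² = -6 + 2*(11 + 0)² = -6 + 2*11² = -6 + 2*121 = -6 + 242 = 236)
(V(-9) + 2583) + Q = (-18*(-9) + 2583) + 236 = (162 + 2583) + 236 = 2745 + 236 = 2981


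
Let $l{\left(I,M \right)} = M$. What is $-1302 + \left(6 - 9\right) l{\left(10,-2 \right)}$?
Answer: $-1296$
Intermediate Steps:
$-1302 + \left(6 - 9\right) l{\left(10,-2 \right)} = -1302 + \left(6 - 9\right) \left(-2\right) = -1302 - -6 = -1302 + 6 = -1296$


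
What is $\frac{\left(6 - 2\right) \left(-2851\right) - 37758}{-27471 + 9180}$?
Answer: $\frac{49162}{18291} \approx 2.6878$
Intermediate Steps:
$\frac{\left(6 - 2\right) \left(-2851\right) - 37758}{-27471 + 9180} = \frac{\left(6 - 2\right) \left(-2851\right) - 37758}{-18291} = \left(4 \left(-2851\right) - 37758\right) \left(- \frac{1}{18291}\right) = \left(-11404 - 37758\right) \left(- \frac{1}{18291}\right) = \left(-49162\right) \left(- \frac{1}{18291}\right) = \frac{49162}{18291}$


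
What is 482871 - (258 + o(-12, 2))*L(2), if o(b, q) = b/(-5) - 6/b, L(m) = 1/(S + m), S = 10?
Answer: 57941911/120 ≈ 4.8285e+5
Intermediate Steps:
L(m) = 1/(10 + m)
o(b, q) = -6/b - b/5 (o(b, q) = b*(-⅕) - 6/b = -b/5 - 6/b = -6/b - b/5)
482871 - (258 + o(-12, 2))*L(2) = 482871 - (258 + (-6/(-12) - ⅕*(-12)))/(10 + 2) = 482871 - (258 + (-6*(-1/12) + 12/5))/12 = 482871 - (258 + (½ + 12/5))/12 = 482871 - (258 + 29/10)/12 = 482871 - 2609/(10*12) = 482871 - 1*2609/120 = 482871 - 2609/120 = 57941911/120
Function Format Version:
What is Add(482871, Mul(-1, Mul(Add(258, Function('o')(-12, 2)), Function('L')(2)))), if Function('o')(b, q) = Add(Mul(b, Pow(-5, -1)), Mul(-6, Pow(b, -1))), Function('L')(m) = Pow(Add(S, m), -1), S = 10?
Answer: Rational(57941911, 120) ≈ 4.8285e+5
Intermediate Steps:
Function('L')(m) = Pow(Add(10, m), -1)
Function('o')(b, q) = Add(Mul(-6, Pow(b, -1)), Mul(Rational(-1, 5), b)) (Function('o')(b, q) = Add(Mul(b, Rational(-1, 5)), Mul(-6, Pow(b, -1))) = Add(Mul(Rational(-1, 5), b), Mul(-6, Pow(b, -1))) = Add(Mul(-6, Pow(b, -1)), Mul(Rational(-1, 5), b)))
Add(482871, Mul(-1, Mul(Add(258, Function('o')(-12, 2)), Function('L')(2)))) = Add(482871, Mul(-1, Mul(Add(258, Add(Mul(-6, Pow(-12, -1)), Mul(Rational(-1, 5), -12))), Pow(Add(10, 2), -1)))) = Add(482871, Mul(-1, Mul(Add(258, Add(Mul(-6, Rational(-1, 12)), Rational(12, 5))), Pow(12, -1)))) = Add(482871, Mul(-1, Mul(Add(258, Add(Rational(1, 2), Rational(12, 5))), Rational(1, 12)))) = Add(482871, Mul(-1, Mul(Add(258, Rational(29, 10)), Rational(1, 12)))) = Add(482871, Mul(-1, Mul(Rational(2609, 10), Rational(1, 12)))) = Add(482871, Mul(-1, Rational(2609, 120))) = Add(482871, Rational(-2609, 120)) = Rational(57941911, 120)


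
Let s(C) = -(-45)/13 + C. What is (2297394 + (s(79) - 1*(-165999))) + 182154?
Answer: 34393183/13 ≈ 2.6456e+6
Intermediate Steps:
s(C) = 45/13 + C (s(C) = -(-45)/13 + C = -9*(-5/13) + C = 45/13 + C)
(2297394 + (s(79) - 1*(-165999))) + 182154 = (2297394 + ((45/13 + 79) - 1*(-165999))) + 182154 = (2297394 + (1072/13 + 165999)) + 182154 = (2297394 + 2159059/13) + 182154 = 32025181/13 + 182154 = 34393183/13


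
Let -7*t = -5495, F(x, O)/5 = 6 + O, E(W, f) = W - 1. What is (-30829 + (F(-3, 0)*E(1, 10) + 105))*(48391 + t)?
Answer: -1510883424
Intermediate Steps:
E(W, f) = -1 + W
F(x, O) = 30 + 5*O (F(x, O) = 5*(6 + O) = 30 + 5*O)
t = 785 (t = -⅐*(-5495) = 785)
(-30829 + (F(-3, 0)*E(1, 10) + 105))*(48391 + t) = (-30829 + ((30 + 5*0)*(-1 + 1) + 105))*(48391 + 785) = (-30829 + ((30 + 0)*0 + 105))*49176 = (-30829 + (30*0 + 105))*49176 = (-30829 + (0 + 105))*49176 = (-30829 + 105)*49176 = -30724*49176 = -1510883424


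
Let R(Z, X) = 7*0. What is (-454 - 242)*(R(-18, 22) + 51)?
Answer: -35496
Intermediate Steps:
R(Z, X) = 0
(-454 - 242)*(R(-18, 22) + 51) = (-454 - 242)*(0 + 51) = -696*51 = -35496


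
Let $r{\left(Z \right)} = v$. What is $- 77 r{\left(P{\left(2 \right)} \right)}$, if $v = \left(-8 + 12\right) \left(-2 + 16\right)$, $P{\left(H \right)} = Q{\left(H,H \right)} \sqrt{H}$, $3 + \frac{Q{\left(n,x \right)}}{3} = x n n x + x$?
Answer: $-4312$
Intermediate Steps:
$Q{\left(n,x \right)} = -9 + 3 x + 3 n^{2} x^{2}$ ($Q{\left(n,x \right)} = -9 + 3 \left(x n n x + x\right) = -9 + 3 \left(n x n x + x\right) = -9 + 3 \left(x n^{2} x + x\right) = -9 + 3 \left(n^{2} x^{2} + x\right) = -9 + 3 \left(x + n^{2} x^{2}\right) = -9 + \left(3 x + 3 n^{2} x^{2}\right) = -9 + 3 x + 3 n^{2} x^{2}$)
$P{\left(H \right)} = \sqrt{H} \left(-9 + 3 H + 3 H^{4}\right)$ ($P{\left(H \right)} = \left(-9 + 3 H + 3 H^{2} H^{2}\right) \sqrt{H} = \left(-9 + 3 H + 3 H^{4}\right) \sqrt{H} = \sqrt{H} \left(-9 + 3 H + 3 H^{4}\right)$)
$v = 56$ ($v = 4 \cdot 14 = 56$)
$r{\left(Z \right)} = 56$
$- 77 r{\left(P{\left(2 \right)} \right)} = \left(-77\right) 56 = -4312$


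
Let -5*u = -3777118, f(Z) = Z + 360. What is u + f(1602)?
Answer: 3786928/5 ≈ 7.5739e+5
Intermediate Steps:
f(Z) = 360 + Z
u = 3777118/5 (u = -1/5*(-3777118) = 3777118/5 ≈ 7.5542e+5)
u + f(1602) = 3777118/5 + (360 + 1602) = 3777118/5 + 1962 = 3786928/5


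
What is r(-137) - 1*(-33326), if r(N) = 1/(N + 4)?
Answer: 4432357/133 ≈ 33326.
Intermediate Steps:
r(N) = 1/(4 + N)
r(-137) - 1*(-33326) = 1/(4 - 137) - 1*(-33326) = 1/(-133) + 33326 = -1/133 + 33326 = 4432357/133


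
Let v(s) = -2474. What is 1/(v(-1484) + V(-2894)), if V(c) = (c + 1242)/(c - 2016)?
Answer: -2455/6072844 ≈ -0.00040426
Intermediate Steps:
V(c) = (1242 + c)/(-2016 + c)
1/(v(-1484) + V(-2894)) = 1/(-2474 + (1242 - 2894)/(-2016 - 2894)) = 1/(-2474 - 1652/(-4910)) = 1/(-2474 - 1/4910*(-1652)) = 1/(-2474 + 826/2455) = 1/(-6072844/2455) = -2455/6072844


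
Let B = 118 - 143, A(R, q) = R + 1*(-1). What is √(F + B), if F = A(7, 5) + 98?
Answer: √79 ≈ 8.8882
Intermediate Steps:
A(R, q) = -1 + R (A(R, q) = R - 1 = -1 + R)
F = 104 (F = (-1 + 7) + 98 = 6 + 98 = 104)
B = -25
√(F + B) = √(104 - 25) = √79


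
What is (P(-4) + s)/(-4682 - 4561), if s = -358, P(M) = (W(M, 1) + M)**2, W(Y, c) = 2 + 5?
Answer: 349/9243 ≈ 0.037758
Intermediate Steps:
W(Y, c) = 7
P(M) = (7 + M)**2
(P(-4) + s)/(-4682 - 4561) = ((7 - 4)**2 - 358)/(-4682 - 4561) = (3**2 - 358)/(-9243) = (9 - 358)*(-1/9243) = -349*(-1/9243) = 349/9243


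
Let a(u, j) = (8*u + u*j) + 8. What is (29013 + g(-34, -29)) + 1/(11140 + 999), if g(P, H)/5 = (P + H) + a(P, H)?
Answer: 392186813/12139 ≈ 32308.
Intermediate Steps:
a(u, j) = 8 + 8*u + j*u (a(u, j) = (8*u + j*u) + 8 = 8 + 8*u + j*u)
g(P, H) = 40 + 5*H + 45*P + 5*H*P (g(P, H) = 5*((P + H) + (8 + 8*P + H*P)) = 5*((H + P) + (8 + 8*P + H*P)) = 5*(8 + H + 9*P + H*P) = 40 + 5*H + 45*P + 5*H*P)
(29013 + g(-34, -29)) + 1/(11140 + 999) = (29013 + (40 + 5*(-29) + 45*(-34) + 5*(-29)*(-34))) + 1/(11140 + 999) = (29013 + (40 - 145 - 1530 + 4930)) + 1/12139 = (29013 + 3295) + 1/12139 = 32308 + 1/12139 = 392186813/12139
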